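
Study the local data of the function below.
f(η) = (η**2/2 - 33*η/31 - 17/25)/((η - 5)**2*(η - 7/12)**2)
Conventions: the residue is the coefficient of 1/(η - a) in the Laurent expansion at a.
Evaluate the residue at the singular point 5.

The residue is 5874912/115379675.

At the order-2 pole 5 set g(η) = (η - (5))^2*f(η) = (η**2/2 - 33*η/31 - 17/25)/(η - 7/12)**2.
Order-2 pole: residue = g'(a); g'(5) = 5874912/115379675, so the residue is 5874912/115379675.


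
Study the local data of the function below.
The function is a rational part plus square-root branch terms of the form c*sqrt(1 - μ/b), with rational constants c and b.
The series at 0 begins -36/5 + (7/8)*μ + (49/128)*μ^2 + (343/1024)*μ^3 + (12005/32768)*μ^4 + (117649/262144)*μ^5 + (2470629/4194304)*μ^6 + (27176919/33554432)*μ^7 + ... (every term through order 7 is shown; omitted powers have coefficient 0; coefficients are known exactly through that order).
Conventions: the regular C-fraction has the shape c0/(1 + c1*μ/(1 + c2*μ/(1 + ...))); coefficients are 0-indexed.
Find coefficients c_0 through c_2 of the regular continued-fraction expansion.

The regular C-fraction coefficients are [-36/5, 35/288, -161/288].

Taylor coefficients (read off): a_0 = -36/5, a_1 = 7/8, a_2 = 49/128.
c0 = a_0 = -36/5. Peel one level at a time: if S = 1 + c*μ/S' with S'(0) = 1, then c is the μ-coefficient of S and S' = c*μ/(S - 1).
S_1 = c0/f = 1 + (35/288)*μ + (5635/82944)*μ^2 + ...; c1 = 35/288.
S_2 = c1*μ/(S_1 - 1) = 1 + (-161/288)*μ + ...; c2 = -161/288.


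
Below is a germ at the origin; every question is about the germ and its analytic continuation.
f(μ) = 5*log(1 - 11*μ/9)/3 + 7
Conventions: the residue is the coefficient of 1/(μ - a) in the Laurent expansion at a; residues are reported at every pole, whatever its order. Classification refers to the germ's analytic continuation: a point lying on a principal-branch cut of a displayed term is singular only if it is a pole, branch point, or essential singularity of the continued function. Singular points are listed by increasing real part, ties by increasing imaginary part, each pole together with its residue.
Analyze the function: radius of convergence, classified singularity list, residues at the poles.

Radius of convergence at 0: 9/11.
At 9/11: a logarithmic branch point.

Branch term (5/3)*log(1 - μ/(9/11)): its argument vanishes at μ = 9/11, a logarithmic branch point, modulus 9/11.
The radius of convergence is the smallest modulus among the singular points: 9/11.


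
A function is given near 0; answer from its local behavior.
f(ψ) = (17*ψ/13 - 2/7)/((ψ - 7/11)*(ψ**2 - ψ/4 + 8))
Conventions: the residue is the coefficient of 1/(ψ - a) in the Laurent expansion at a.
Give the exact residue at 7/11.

At the order-1 pole 7/11 set g(ψ) = (ψ - (7/11))*f(ψ) = (17*ψ/13 - 2/7)/(ψ**2 - ψ/4 + 8).
Simple pole: residue = g(a) at a = 7/11, which is 24068/363181.

The residue is 24068/363181.


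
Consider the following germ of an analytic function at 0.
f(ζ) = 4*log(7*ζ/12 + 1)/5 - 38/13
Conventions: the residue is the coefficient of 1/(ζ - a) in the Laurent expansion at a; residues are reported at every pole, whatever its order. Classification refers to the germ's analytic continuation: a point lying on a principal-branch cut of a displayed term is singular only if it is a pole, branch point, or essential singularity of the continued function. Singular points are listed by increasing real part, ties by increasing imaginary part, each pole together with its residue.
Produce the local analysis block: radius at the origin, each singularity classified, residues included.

Radius of convergence at 0: 12/7.
At -12/7: a logarithmic branch point.

Branch term (4/5)*log(1 - ζ/(-12/7)): its argument vanishes at ζ = -12/7, a logarithmic branch point, modulus 12/7.
The radius of convergence is the smallest modulus among the singular points: 12/7.


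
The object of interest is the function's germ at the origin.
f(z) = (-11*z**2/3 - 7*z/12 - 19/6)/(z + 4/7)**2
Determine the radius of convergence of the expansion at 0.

The radius of convergence is 4/7.

Denominator factor (z + 4/7)^2: pole of order 2 at -4/7, modulus 4/7.
The radius of convergence is the smallest modulus among the singular points: 4/7.


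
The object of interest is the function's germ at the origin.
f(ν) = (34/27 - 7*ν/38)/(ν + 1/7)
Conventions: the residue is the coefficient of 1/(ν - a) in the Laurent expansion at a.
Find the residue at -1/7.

The residue is 1319/1026.

At the order-1 pole -1/7 set g(ν) = (ν - (-1/7))*f(ν) = 34/27 - 7*ν/38.
Simple pole: residue = g(a) at a = -1/7, which is 1319/1026.


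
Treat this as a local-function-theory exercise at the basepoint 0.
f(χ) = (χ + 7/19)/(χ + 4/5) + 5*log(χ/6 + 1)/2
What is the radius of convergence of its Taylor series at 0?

The radius of convergence is 4/5.

Denominator factor (χ + 4/5): pole of order 1 at -4/5, modulus 4/5.
Branch term (5/2)*log(1 - χ/(-6)): its argument vanishes at χ = -6, a logarithmic branch point, modulus 6.
The radius of convergence is the smallest modulus among the singular points: 4/5.


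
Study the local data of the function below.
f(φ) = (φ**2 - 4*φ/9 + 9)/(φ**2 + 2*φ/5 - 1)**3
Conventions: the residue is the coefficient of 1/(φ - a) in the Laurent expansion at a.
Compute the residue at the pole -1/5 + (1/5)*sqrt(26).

The residue is (2375/8112)*sqrt(26).

The factor φ**2 + 2*φ/5 - 1 splits as (φ - a)(φ - a') with a = -1/5 + (1/5)*sqrt(26), a' = -1/5 - (1/5)*sqrt(26). At the order-3 pole a set g(φ) = (φ - a)^3*f(φ) = [φ**2 - 4*φ/9 + 9] / (φ - a')^3.
Order-3 pole: residue = g''(a)/2; g''(-1/5 + (1/5)*sqrt(26)) = (2375/4056)*sqrt(26), so the residue is (2375/8112)*sqrt(26).


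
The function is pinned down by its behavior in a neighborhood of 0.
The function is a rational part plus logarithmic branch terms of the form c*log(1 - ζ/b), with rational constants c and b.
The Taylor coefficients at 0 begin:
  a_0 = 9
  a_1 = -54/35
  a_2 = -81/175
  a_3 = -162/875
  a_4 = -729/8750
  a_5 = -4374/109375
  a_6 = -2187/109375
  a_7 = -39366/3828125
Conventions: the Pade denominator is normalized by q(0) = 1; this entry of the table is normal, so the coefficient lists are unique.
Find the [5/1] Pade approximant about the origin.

Taylor coefficients needed (read off): a_0 = 9, a_1 = -54/35, a_2 = -81/175, a_3 = -162/875, a_4 = -729/8750, a_5 = -4374/109375, a_6 = -2187/109375.
Write the denominator as Q(ζ) = 1 + q1*ζ. Requiring Q*f - P = O(ζ^7) with deg P <= 5 kills the coefficients of ζ^6..ζ^6 in Q*f:
  ζ^6: a_6 + q1*a_5 = 0, i.e. -2187/109375 + (-4374/109375)*q1 = 0.
Solving this linear system: q1 = -1/2.
The numerator is Q*f truncated at degree 5: P0 = a_0 = 9; P1 = a_1 + q1*a_0 = -423/70; P2 = a_2 + q1*a_1 = 54/175; P3 = a_3 + q1*a_2 = 81/1750; P4 = a_4 + q1*a_3 = 81/8750; P5 = a_5 + q1*a_4 = 729/437500.

The Pade approximant has numerator coefficients [9, -423/70, 54/175, 81/1750, 81/8750, 729/437500]; denominator coefficients [1, -1/2].


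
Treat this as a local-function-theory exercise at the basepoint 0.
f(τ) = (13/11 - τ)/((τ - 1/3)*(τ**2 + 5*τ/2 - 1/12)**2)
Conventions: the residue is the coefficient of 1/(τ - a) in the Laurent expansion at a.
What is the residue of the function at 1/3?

The residue is 12096/10571.

At the order-1 pole 1/3 set g(τ) = (τ - (1/3))*f(τ) = (13/11 - τ)/(τ**2 + 5*τ/2 - 1/12)**2.
Simple pole: residue = g(a) at a = 1/3, which is 12096/10571.


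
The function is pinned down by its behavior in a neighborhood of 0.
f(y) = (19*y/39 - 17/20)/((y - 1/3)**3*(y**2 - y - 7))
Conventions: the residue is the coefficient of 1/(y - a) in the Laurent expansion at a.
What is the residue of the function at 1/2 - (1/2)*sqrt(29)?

The factor y**2 - y - 7 splits as (y - a)(y - a') with a = 1/2 - (1/2)*sqrt(29), a' = 1/2 + (1/2)*sqrt(29). At the order-1 pole a set g(y) = (y - a)*f(y) = [(19*y/39 - 17/20)/(y - 1/3)**3] / (y - a').
Simple pole: residue = g(a) at a = 1/2 - (1/2)*sqrt(29), which is -589023/71402500 - (1331649/517668125)*sqrt(29).

The residue is -589023/71402500 - (1331649/517668125)*sqrt(29).


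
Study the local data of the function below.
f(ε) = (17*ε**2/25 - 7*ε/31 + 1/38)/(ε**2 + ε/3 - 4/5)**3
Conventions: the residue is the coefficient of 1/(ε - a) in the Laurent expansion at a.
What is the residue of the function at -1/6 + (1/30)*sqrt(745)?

The factor ε**2 + ε/3 - 4/5 splits as (ε - a)(ε - a') with a = -1/6 + (1/30)*sqrt(745), a' = -1/6 - (1/30)*sqrt(745). At the order-3 pole a set g(ε) = (ε - a)^3*f(ε) = [17*ε**2/25 - 7*ε/31 + 1/38] / (ε - a')^3.
Order-3 pole: residue = g''(a)/2; g''(-1/6 + (1/30)*sqrt(745)) = -(22497534/9741909805)*sqrt(745), so the residue is -(11248767/9741909805)*sqrt(745).

The residue is -(11248767/9741909805)*sqrt(745).


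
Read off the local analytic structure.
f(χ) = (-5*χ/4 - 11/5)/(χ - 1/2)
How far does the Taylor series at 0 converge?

Denominator factor (χ - 1/2): pole of order 1 at 1/2, modulus 1/2.
The radius of convergence is the smallest modulus among the singular points: 1/2.

The radius of convergence is 1/2.


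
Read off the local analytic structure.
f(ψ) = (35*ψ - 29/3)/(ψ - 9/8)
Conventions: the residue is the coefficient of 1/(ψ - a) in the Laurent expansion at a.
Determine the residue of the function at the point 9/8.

The residue is 713/24.

At the order-1 pole 9/8 set g(ψ) = (ψ - (9/8))*f(ψ) = 35*ψ - 29/3.
Simple pole: residue = g(a) at a = 9/8, which is 713/24.


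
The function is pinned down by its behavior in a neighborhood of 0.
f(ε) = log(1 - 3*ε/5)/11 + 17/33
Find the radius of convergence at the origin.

The radius of convergence is 5/3.

Branch term (1/11)*log(1 - ε/(5/3)): its argument vanishes at ε = 5/3, a logarithmic branch point, modulus 5/3.
The radius of convergence is the smallest modulus among the singular points: 5/3.


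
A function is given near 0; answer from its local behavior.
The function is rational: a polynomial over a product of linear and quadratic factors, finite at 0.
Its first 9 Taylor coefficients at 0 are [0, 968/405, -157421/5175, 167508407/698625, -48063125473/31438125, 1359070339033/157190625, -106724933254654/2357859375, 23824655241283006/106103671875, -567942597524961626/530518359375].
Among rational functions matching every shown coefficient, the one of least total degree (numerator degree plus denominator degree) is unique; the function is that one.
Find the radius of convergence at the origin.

No rational of total degree below 7 reproduces all 9 coefficients; solving the [2/5] Pade equations on them gives f(ξ) = (-37*ξ**2/23 + 40*ξ/33)/((ξ + 3/11)**3*(ξ + 5)**2), whose expansion matches every shown term.
Denominator factor (ξ + 3/11)^3: pole of order 3 at -3/11, modulus 3/11.
Denominator factor (ξ + 5)^2: pole of order 2 at -5, modulus 5.
The radius of convergence is the smallest modulus among the singular points: 3/11.

The radius of convergence is 3/11.


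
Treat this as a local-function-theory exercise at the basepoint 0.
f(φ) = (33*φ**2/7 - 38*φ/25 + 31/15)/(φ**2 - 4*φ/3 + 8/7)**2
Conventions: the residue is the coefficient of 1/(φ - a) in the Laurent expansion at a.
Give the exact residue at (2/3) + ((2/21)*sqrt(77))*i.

The factor φ**2 - 4*φ/3 + 8/7 splits as (φ - a)(φ - a') with a = (2/3) + ((2/21)*sqrt(77))*i, a' = (2/3) - ((2/21)*sqrt(77))*i. At the order-2 pole a set g(φ) = (φ - a)^2*f(φ) = [33*φ**2/7 - 38*φ/25 + 31/15] / (φ - a')^2.
Order-2 pole: residue = g'(a); g'((2/3) + ((2/21)*sqrt(77))*i) = -((213039/677600)*sqrt(77))*i, so the residue is -((213039/677600)*sqrt(77))*i.

The residue is -((213039/677600)*sqrt(77))*i.


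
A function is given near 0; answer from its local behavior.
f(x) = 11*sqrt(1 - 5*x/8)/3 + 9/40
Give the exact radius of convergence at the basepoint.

Branch term (11/3)*sqrt(1 - x/(8/5)): its argument vanishes at x = 8/5, a square-root branch point, modulus 8/5.
The radius of convergence is the smallest modulus among the singular points: 8/5.

The radius of convergence is 8/5.


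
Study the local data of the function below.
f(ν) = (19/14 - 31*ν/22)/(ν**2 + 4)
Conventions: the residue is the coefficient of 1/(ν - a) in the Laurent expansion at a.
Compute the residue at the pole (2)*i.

The factor ν**2 + 4 splits as (ν - a)(ν - a') with a = (2)*i, a' = -(2)*i. At the order-1 pole a set g(ν) = (ν - a)*f(ν) = [19/14 - 31*ν/22] / (ν - a').
Simple pole: residue = g(a) at a = (2)*i, which is (-31/44) - (19/56)*i.

The residue is (-31/44) - (19/56)*i.


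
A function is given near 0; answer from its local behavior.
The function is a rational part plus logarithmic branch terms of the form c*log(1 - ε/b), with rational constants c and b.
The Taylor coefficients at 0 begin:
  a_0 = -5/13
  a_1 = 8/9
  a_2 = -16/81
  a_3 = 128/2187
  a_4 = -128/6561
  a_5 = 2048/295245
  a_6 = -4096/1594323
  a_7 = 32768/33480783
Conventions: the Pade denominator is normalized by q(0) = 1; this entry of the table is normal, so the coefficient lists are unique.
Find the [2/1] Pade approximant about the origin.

The Pade approximant has numerator coefficients [-5/13, 272/351, 16/243]; denominator coefficients [1, 8/27].

Taylor coefficients needed (read off): a_0 = -5/13, a_1 = 8/9, a_2 = -16/81, a_3 = 128/2187.
Write the denominator as Q(ε) = 1 + q1*ε. Requiring Q*f - P = O(ε^4) with deg P <= 2 kills the coefficients of ε^3..ε^3 in Q*f:
  ε^3: a_3 + q1*a_2 = 0, i.e. 128/2187 + (-16/81)*q1 = 0.
Solving this linear system: q1 = 8/27.
The numerator is Q*f truncated at degree 2: P0 = a_0 = -5/13; P1 = a_1 + q1*a_0 = 272/351; P2 = a_2 + q1*a_1 = 16/243.


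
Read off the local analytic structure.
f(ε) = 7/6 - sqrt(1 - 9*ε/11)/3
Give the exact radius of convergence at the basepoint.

The radius of convergence is 11/9.

Branch term (-1/3)*sqrt(1 - ε/(11/9)): its argument vanishes at ε = 11/9, a square-root branch point, modulus 11/9.
The radius of convergence is the smallest modulus among the singular points: 11/9.


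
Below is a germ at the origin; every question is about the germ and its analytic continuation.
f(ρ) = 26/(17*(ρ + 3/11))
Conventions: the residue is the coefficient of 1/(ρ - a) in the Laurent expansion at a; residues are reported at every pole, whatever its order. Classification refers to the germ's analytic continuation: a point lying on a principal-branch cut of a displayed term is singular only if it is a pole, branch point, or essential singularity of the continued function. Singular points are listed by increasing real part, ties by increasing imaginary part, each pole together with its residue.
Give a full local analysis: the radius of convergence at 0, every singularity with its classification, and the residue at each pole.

Denominator factor (ρ + 3/11): pole of order 1 at -3/11, modulus 3/11.
The radius of convergence is the smallest modulus among the singular points: 3/11.
At the order-1 pole -3/11 set g(ρ) = (ρ - (-3/11))*f(ρ) = 26/17.
Simple pole: residue = g(a) at a = -3/11, which is 26/17.

Radius of convergence at 0: 3/11.
At -3/11: a pole of order 1; residue 26/17.


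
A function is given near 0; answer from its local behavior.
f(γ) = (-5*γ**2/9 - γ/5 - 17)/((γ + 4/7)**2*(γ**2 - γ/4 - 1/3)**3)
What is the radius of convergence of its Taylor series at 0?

Denominator factor (γ + 4/7)^2: pole of order 2 at -4/7, modulus 4/7.
Denominator factor (γ**2 - γ/4 - 1/3)^3: discriminant 67/48, real irrational roots 1/8 + (1/24)*sqrt(201) and 1/8 - (1/24)*sqrt(201); poles of order 3, moduli 1/8 + (1/24)*sqrt(201) and -1/8 + (1/24)*sqrt(201).
The radius of convergence is the smallest modulus among the singular points: -1/8 + (1/24)*sqrt(201).

The radius of convergence is -1/8 + (1/24)*sqrt(201).


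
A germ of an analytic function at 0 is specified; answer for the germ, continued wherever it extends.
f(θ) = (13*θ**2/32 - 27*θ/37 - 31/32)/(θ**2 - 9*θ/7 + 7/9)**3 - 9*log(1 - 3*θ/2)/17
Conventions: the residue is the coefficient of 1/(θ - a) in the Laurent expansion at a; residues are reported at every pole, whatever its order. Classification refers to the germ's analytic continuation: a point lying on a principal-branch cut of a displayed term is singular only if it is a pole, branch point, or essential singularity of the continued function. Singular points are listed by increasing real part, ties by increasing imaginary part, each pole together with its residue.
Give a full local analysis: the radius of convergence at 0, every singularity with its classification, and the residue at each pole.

Radius of convergence at 0: 2/3.
At (9/14) - ((1/42)*sqrt(643))*i: a pole of order 3; residue -((35414165871/314763685088)*sqrt(643))*i.
At (9/14) + ((1/42)*sqrt(643))*i: a pole of order 3; residue ((35414165871/314763685088)*sqrt(643))*i.
At 2/3: a logarithmic branch point.


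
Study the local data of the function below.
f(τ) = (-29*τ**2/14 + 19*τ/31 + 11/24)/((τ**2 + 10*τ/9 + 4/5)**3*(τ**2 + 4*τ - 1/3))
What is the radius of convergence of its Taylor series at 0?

Denominator factor (τ**2 + 10*τ/9 + 4/5)^3: discriminant -796/405, complex-conjugate roots (-5/9) + ((1/45)*sqrt(995))*i and (-5/9) - ((1/45)*sqrt(995))*i; poles of order 3, moduli (2/5)*sqrt(5) and (2/5)*sqrt(5).
Denominator factor (τ**2 + 4*τ - 1/3): discriminant 52/3, real irrational roots -2 + (1/3)*sqrt(39) and -2 - (1/3)*sqrt(39); poles of order 1, moduli -2 + (1/3)*sqrt(39) and 2 + (1/3)*sqrt(39).
The radius of convergence is the smallest modulus among the singular points: -2 + (1/3)*sqrt(39).

The radius of convergence is -2 + (1/3)*sqrt(39).


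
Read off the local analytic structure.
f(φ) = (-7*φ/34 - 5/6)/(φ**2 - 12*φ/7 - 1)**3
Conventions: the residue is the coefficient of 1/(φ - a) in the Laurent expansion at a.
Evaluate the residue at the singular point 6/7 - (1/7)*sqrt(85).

The residue is (1731121/334084000)*sqrt(85).

The factor φ**2 - 12*φ/7 - 1 splits as (φ - a)(φ - a') with a = 6/7 - (1/7)*sqrt(85), a' = 6/7 + (1/7)*sqrt(85). At the order-3 pole a set g(φ) = (φ - a)^3*f(φ) = [-7*φ/34 - 5/6] / (φ - a')^3.
Order-3 pole: residue = g''(a)/2; g''(6/7 - (1/7)*sqrt(85)) = (1731121/167042000)*sqrt(85), so the residue is (1731121/334084000)*sqrt(85).


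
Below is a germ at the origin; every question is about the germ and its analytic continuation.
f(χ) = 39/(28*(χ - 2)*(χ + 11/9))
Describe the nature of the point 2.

The point is a pole of order 1.

The denominator factor χ - 2 vanishes at 2 and appears to the power 1; the numerator there equals 39/28, nonzero, and no other factor vanishes.
Hence a pole whose order is the multiplicity, 1.


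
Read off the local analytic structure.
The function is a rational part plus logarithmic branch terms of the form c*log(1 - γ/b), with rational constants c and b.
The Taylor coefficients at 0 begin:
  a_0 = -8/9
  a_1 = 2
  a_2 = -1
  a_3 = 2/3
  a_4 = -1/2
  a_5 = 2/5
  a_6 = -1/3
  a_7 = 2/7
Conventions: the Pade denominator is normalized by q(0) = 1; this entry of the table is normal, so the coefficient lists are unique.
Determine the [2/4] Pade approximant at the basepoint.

The Pade approximant has numerator coefficients [-8/9, 9166/9747, 18809/16245]; denominator coefficients [1, 1291/1083, 919/3610, -33/1805, 29/7220].

Taylor coefficients needed (read off): a_0 = -8/9, a_1 = 2, a_2 = -1, a_3 = 2/3, a_4 = -1/2, a_5 = 2/5, a_6 = -1/3.
Write the denominator as Q(γ) = 1 + q1*γ + q2*γ^2 + q3*γ^3 + q4*γ^4. Requiring Q*f - P = O(γ^7) with deg P <= 2 kills the coefficients of γ^3..γ^6 in Q*f:
  γ^3: a_3 + q1*a_2 + q2*a_1 + q3*a_0 = 0, i.e. 2/3 + (-1)*q1 + (2)*q2 + (-8/9)*q3 = 0.
  γ^4: a_4 + q1*a_3 + q2*a_2 + q3*a_1 + q4*a_0 = 0, i.e. -1/2 + (2/3)*q1 + (-1)*q2 + (2)*q3 + (-8/9)*q4 = 0.
  γ^5: a_5 + q1*a_4 + q2*a_3 + q3*a_2 + q4*a_1 = 0, i.e. 2/5 + (-1/2)*q1 + (2/3)*q2 + (-1)*q3 + (2)*q4 = 0.
  γ^6: a_6 + q1*a_5 + q2*a_4 + q3*a_3 + q4*a_2 = 0, i.e. -1/3 + (2/5)*q1 + (-1/2)*q2 + (2/3)*q3 + (-1)*q4 = 0.
Solving this linear system: q1 = 1291/1083, q2 = 919/3610, q3 = -33/1805, q4 = 29/7220.
The numerator is Q*f truncated at degree 2: P0 = a_0 = -8/9; P1 = a_1 + q1*a_0 = 9166/9747; P2 = a_2 + q1*a_1 + q2*a_0 = 18809/16245.


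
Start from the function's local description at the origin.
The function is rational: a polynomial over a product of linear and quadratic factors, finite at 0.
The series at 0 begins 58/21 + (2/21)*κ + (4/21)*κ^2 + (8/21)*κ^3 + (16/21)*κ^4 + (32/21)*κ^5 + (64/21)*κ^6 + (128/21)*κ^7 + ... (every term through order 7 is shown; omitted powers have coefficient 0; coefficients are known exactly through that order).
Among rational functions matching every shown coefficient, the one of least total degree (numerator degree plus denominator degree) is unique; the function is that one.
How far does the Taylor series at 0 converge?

No rational of total degree below 2 reproduces all 8 coefficients; solving the [1/1] Pade equations on them gives f(κ) = (19*κ/7 - 29/21)/(κ - 1/2), whose expansion matches every shown term.
Denominator factor (κ - 1/2): pole of order 1 at 1/2, modulus 1/2.
The radius of convergence is the smallest modulus among the singular points: 1/2.

The radius of convergence is 1/2.


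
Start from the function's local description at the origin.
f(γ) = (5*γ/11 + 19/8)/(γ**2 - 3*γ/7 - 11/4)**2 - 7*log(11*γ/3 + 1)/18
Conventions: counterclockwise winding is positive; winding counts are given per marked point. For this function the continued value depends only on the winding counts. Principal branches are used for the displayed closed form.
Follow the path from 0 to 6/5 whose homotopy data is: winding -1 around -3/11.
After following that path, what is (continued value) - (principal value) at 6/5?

Continued minus principal equals (7/9)*pi*i.

The rational part is single-valued and drops out of the difference; each branch term changes only by its own monodromy.
(-7/18)*log(1 - γ/(-3/11)): each positive loop around -3/11 adds 2*pi*i to the log, so winding -1 contributes (-7/18)*(-1)*2*pi*i = (7/9)*pi*i.
Summing the contributions at γ = 6/5 gives (7/9)*pi*i.


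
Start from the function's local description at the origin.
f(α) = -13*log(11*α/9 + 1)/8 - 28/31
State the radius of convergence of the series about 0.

Branch term (-13/8)*log(1 - α/(-9/11)): its argument vanishes at α = -9/11, a logarithmic branch point, modulus 9/11.
The radius of convergence is the smallest modulus among the singular points: 9/11.

The radius of convergence is 9/11.


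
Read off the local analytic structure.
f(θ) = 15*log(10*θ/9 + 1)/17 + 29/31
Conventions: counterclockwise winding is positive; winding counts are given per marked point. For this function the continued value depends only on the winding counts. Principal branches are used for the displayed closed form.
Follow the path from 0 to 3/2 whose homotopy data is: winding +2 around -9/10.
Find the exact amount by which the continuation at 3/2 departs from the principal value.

The rational part is single-valued and drops out of the difference; each branch term changes only by its own monodromy.
(15/17)*log(1 - θ/(-9/10)): each positive loop around -9/10 adds 2*pi*i to the log, so winding +2 contributes (15/17)*(2)*2*pi*i = (60/17)*pi*i.
Summing the contributions at θ = 3/2 gives (60/17)*pi*i.

Continued minus principal equals (60/17)*pi*i.


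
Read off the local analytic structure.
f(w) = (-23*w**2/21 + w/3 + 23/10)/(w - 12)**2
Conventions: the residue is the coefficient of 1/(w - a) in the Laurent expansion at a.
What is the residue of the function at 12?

The residue is -545/21.

At the order-2 pole 12 set g(w) = (w - (12))^2*f(w) = -23*w**2/21 + w/3 + 23/10.
Order-2 pole: residue = g'(a); g'(12) = -545/21, so the residue is -545/21.


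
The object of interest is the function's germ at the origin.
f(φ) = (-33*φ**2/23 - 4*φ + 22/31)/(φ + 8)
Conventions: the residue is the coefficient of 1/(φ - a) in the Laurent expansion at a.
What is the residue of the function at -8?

At the order-1 pole -8 set g(φ) = (φ - (-8))*f(φ) = -33*φ**2/23 - 4*φ + 22/31.
Simple pole: residue = g(a) at a = -8, which is -42150/713.

The residue is -42150/713.


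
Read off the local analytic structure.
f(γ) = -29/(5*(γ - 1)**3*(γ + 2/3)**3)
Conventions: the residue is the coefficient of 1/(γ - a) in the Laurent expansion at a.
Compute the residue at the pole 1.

At the order-3 pole 1 set g(γ) = (γ - (1))^3*f(γ) = -29/(5*(γ + 2/3)**3).
Order-3 pole: residue = g''(a)/2; g''(1) = -84564/15625, so the residue is -42282/15625.

The residue is -42282/15625.


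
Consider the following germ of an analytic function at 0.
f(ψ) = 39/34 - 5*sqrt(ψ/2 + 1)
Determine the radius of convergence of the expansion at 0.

The radius of convergence is 2.

Branch term (-5)*sqrt(1 - ψ/(-2)): its argument vanishes at ψ = -2, a square-root branch point, modulus 2.
The radius of convergence is the smallest modulus among the singular points: 2.


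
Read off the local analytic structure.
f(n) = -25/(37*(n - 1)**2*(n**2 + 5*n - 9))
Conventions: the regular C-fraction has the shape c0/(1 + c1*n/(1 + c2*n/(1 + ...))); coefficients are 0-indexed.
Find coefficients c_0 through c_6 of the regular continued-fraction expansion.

Taylor coefficients (expand at 0): a_0 = 25/333, a_1 = 575/2997, a_2 = 9175/26973, a_3 = 3350/6561, a_4 = 1522450/2184813, a_5 = 17585150/19663317, a_6 = 194629975/176969853.
c0 = a_0 = 25/333. Peel one level at a time: if S = 1 + c*n/S' with S'(0) = 1, then c is the n-coefficient of S and S' = c*n/(S - 1).
S_1 = c0/f = 1 + (-23/9)*n + (2)*n^2 + ...; c1 = -23/9.
S_2 = c1*n/(S_1 - 1) = 1 + (18/23)*n + (255/529)*n^2 + ...; c2 = 18/23.
S_3 = c2*n/(S_2 - 1) = 1 + (-85/138)*n + (1/12)*n^2 + ...; c3 = -85/138.
S_4 = c3*n/(S_3 - 1) = 1 + (23/170)*n + (3634/65025)*n^2 + ...; c4 = 23/170.
S_5 = c4*n/(S_4 - 1) = 1 + (-316/765)*n + (-2/81)*n^2 + ...; c5 = -316/765.
S_6 = c5*n/(S_5 - 1) = 1 + (-85/1422)*n + ...; c6 = -85/1422.

The regular C-fraction coefficients are [25/333, -23/9, 18/23, -85/138, 23/170, -316/765, -85/1422].


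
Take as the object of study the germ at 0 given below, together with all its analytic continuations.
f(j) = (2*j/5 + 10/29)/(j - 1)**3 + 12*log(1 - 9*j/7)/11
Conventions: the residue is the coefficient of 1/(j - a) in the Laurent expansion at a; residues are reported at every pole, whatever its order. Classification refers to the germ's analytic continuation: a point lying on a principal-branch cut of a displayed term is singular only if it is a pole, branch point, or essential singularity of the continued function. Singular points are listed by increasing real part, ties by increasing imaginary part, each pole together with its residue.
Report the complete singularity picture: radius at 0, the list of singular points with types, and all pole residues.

Radius of convergence at 0: 7/9.
At 7/9: a logarithmic branch point.
At 1: a pole of order 3; residue 0.

Denominator factor (j - 1)^3: pole of order 3 at 1, modulus 1.
Branch term (12/11)*log(1 - j/(7/9)): its argument vanishes at j = 7/9, a logarithmic branch point, modulus 7/9.
The radius of convergence is the smallest modulus among the singular points: 7/9.
The branch term is analytic at 1 and contributes nothing to the residue; only the rational part matters.
At the order-3 pole 1 set g(j) = (j - (1))^3*(rational part) = 2*j/5 + 10/29.
Order-3 pole: residue = g''(a)/2; g''(1) = 0, so the residue is 0.
List the singular points by increasing real part (a conjugate pair: the negative imaginary part first).


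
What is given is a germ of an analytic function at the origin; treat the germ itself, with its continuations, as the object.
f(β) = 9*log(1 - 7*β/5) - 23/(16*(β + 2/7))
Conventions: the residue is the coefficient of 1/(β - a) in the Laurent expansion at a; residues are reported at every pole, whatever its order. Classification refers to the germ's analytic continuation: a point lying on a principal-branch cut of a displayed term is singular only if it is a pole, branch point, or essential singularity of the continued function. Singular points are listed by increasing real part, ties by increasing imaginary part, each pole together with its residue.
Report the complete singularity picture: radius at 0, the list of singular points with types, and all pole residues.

Denominator factor (β + 2/7): pole of order 1 at -2/7, modulus 2/7.
Branch term (9)*log(1 - β/(5/7)): its argument vanishes at β = 5/7, a logarithmic branch point, modulus 5/7.
The radius of convergence is the smallest modulus among the singular points: 2/7.
The branch term is analytic at -2/7 and contributes nothing to the residue; only the rational part matters.
At the order-1 pole -2/7 set g(β) = (β - (-2/7))*(rational part) = -23/16.
Simple pole: residue = g(a) at a = -2/7, which is -23/16.
List the singular points by increasing real part (a conjugate pair: the negative imaginary part first).

Radius of convergence at 0: 2/7.
At -2/7: a pole of order 1; residue -23/16.
At 5/7: a logarithmic branch point.


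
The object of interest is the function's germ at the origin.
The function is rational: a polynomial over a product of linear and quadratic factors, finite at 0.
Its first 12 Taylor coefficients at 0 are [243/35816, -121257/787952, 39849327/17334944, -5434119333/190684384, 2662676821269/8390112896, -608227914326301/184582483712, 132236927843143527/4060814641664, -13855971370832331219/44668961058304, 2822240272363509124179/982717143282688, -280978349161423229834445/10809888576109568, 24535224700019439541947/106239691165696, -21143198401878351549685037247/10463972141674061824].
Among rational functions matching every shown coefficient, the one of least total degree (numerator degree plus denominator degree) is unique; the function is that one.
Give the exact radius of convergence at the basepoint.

The radius of convergence is 5 - (1/3)*sqrt(213).

No rational of total degree below 10 reproduces all 12 coefficients; solving the [0/10] Pade equations on them gives f(ω) = 8/(37*(ω**2 + ω/3 + 11/3)**2*(ω**2 + 10*ω + 4/3)**3), whose expansion matches every shown term.
Denominator factor (ω**2 + ω/3 + 11/3)^2: discriminant -131/9, complex-conjugate roots (-1/6) + ((1/6)*sqrt(131))*i and (-1/6) - ((1/6)*sqrt(131))*i; poles of order 2, moduli (1/3)*sqrt(33) and (1/3)*sqrt(33).
Denominator factor (ω**2 + 10*ω + 4/3)^3: discriminant 284/3, real irrational roots -5 + (1/3)*sqrt(213) and -5 - (1/3)*sqrt(213); poles of order 3, moduli 5 - (1/3)*sqrt(213) and 5 + (1/3)*sqrt(213).
The radius of convergence is the smallest modulus among the singular points: 5 - (1/3)*sqrt(213).


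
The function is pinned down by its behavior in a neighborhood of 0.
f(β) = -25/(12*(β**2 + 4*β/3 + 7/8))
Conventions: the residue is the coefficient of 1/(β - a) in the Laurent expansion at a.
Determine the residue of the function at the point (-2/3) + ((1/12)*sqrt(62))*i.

The factor β**2 + 4*β/3 + 7/8 splits as (β - a)(β - a') with a = (-2/3) + ((1/12)*sqrt(62))*i, a' = (-2/3) - ((1/12)*sqrt(62))*i. At the order-1 pole a set g(β) = (β - a)*f(β) = [-25/12] / (β - a').
Simple pole: residue = g(a) at a = (-2/3) + ((1/12)*sqrt(62))*i, which is ((25/124)*sqrt(62))*i.

The residue is ((25/124)*sqrt(62))*i.


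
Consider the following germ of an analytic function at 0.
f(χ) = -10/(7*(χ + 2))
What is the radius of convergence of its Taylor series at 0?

Denominator factor (χ + 2): pole of order 1 at -2, modulus 2.
The radius of convergence is the smallest modulus among the singular points: 2.

The radius of convergence is 2.


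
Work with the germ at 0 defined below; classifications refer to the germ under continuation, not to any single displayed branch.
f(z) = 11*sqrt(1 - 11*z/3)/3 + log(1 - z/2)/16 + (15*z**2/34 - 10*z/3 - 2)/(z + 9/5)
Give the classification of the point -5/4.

The point is a regular point.

Denominator factors: z + 9/5 = 11/20 at z = -5/4 — none vanishes.
Branch term log(1 - z/(2)): argument at -5/4 is 13/8, nonzero, so -5/4 is not its branch point (a point on a principal cut is still regular for the continued germ).
Branch term sqrt(1 - z/(3/11)): argument at -5/4 is 67/12, nonzero, so -5/4 is not its branch point (a point on a principal cut is still regular for the continued germ).
So the germ continues analytically to -5/4.


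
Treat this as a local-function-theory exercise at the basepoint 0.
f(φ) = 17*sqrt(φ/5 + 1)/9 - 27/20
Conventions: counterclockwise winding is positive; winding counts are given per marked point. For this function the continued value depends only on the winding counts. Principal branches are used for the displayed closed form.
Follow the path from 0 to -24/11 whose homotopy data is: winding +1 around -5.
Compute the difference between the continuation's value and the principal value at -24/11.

Continued minus principal equals -(34/495)*sqrt(1705).

The rational part is single-valued and drops out of the difference; each branch term changes only by its own monodromy.
(17/9)*sqrt(1 - φ/(-5)): winding +1 is odd, the square root flips sign, contributing -2*(17/9)*sqrt(1 - (-24/11)/(-5)) = -2*(17/9)*sqrt(31/55) = -(34/495)*sqrt(1705).
Summing the contributions at φ = -24/11 gives -(34/495)*sqrt(1705).


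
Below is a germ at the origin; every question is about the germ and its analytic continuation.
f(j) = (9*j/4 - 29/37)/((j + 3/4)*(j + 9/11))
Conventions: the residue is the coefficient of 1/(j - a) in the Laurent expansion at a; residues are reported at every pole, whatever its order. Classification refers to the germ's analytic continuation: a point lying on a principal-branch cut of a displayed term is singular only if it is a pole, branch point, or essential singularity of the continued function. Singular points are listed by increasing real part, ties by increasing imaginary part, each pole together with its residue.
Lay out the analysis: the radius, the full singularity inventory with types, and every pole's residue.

Radius of convergence at 0: 3/4.
At -9/11: a pole of order 1; residue 4273/111.
At -3/4: a pole of order 1; residue -16093/444.

Denominator factor (j + 9/11): pole of order 1 at -9/11, modulus 9/11.
Denominator factor (j + 3/4): pole of order 1 at -3/4, modulus 3/4.
The radius of convergence is the smallest modulus among the singular points: 3/4.
At the order-1 pole -9/11 set g(j) = (j - (-9/11))*f(j) = (9*j/4 - 29/37)/(j + 3/4).
Simple pole: residue = g(a) at a = -9/11, which is 4273/111.
At the order-1 pole -3/4 set g(j) = (j - (-3/4))*f(j) = (9*j/4 - 29/37)/(j + 9/11).
Simple pole: residue = g(a) at a = -3/4, which is -16093/444.
List the singular points by increasing real part (a conjugate pair: the negative imaginary part first).


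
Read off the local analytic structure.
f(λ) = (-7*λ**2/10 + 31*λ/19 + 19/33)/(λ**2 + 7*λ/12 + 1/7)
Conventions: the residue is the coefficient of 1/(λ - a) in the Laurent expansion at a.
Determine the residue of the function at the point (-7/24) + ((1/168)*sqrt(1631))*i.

The factor λ**2 + 7*λ/12 + 1/7 splits as (λ - a)(λ - a') with a = (-7/24) + ((1/168)*sqrt(1631))*i, a' = (-7/24) - ((1/168)*sqrt(1631))*i. At the order-1 pole a set g(λ) = (λ - a)*f(λ) = [-7*λ**2/10 + 31*λ/19 + 19/33] / (λ - a').
Simple pole: residue = g(a) at a = (-7/24) + ((1/168)*sqrt(1631))*i, which is (4651/4560) - ((9725/2337456)*sqrt(1631))*i.

The residue is (4651/4560) - ((9725/2337456)*sqrt(1631))*i.


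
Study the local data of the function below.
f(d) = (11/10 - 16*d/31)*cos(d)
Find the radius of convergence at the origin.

The radius of convergence is infinite.

The factor cos(d) is entire and contributes no finite singular point.
The polynomial part has no poles.
No finite singular points: the Taylor series at 0 converges everywhere.


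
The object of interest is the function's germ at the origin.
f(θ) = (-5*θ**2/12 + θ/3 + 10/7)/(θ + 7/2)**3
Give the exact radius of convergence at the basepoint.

Denominator factor (θ + 7/2)^3: pole of order 3 at -7/2, modulus 7/2.
The radius of convergence is the smallest modulus among the singular points: 7/2.

The radius of convergence is 7/2.


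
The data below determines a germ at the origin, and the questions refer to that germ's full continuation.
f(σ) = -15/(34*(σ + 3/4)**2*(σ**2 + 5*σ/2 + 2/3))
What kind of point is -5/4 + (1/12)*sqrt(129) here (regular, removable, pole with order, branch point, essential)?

The denominator factor σ**2 + 5*σ/2 + 2/3 vanishes at -5/4 + (1/12)*sqrt(129) and appears to the power 1; the numerator there equals -15/34, nonzero, and no other factor vanishes.
Hence a pole whose order is the multiplicity, 1.

The point is a pole of order 1.


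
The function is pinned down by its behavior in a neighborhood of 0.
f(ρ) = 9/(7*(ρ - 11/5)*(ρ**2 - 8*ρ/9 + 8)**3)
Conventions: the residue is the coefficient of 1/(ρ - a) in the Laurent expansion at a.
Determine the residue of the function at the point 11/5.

The residue is 102515625/102816873943.

At the order-1 pole 11/5 set g(ρ) = (ρ - (11/5))*f(ρ) = 9/(7*(ρ**2 - 8*ρ/9 + 8)**3).
Simple pole: residue = g(a) at a = 11/5, which is 102515625/102816873943.


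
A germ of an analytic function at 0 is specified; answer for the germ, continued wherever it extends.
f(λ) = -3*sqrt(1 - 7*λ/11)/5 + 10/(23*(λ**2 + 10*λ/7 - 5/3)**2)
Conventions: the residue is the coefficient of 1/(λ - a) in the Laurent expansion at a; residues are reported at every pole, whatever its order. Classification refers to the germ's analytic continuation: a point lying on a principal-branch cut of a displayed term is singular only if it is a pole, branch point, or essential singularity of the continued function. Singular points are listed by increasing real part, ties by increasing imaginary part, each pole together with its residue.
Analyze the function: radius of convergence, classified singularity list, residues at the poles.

Denominator factor (λ**2 + 10*λ/7 - 5/3)^2: discriminant 1280/147, real irrational roots -5/7 + (8/21)*sqrt(15) and -5/7 - (8/21)*sqrt(15); poles of order 2, moduli -5/7 + (8/21)*sqrt(15) and 5/7 + (8/21)*sqrt(15).
Branch term (-3/5)*sqrt(1 - λ/(11/7)): its argument vanishes at λ = 11/7, a square-root branch point, modulus 11/7.
The radius of convergence is the smallest modulus among the singular points: -5/7 + (8/21)*sqrt(15).
The branch term is analytic at -5/7 - (8/21)*sqrt(15) and contributes nothing to the residue; only the rational part matters.
The factor λ**2 + 10*λ/7 - 5/3 splits as (λ - a)(λ - a') with a = -5/7 - (8/21)*sqrt(15), a' = -5/7 + (8/21)*sqrt(15). At the order-2 pole a set g(λ) = (λ - a)^2*(rational part) = [10/23] / (λ - a')^2.
Order-2 pole: residue = g'(a); g'(-5/7 - (8/21)*sqrt(15)) = (1029/117760)*sqrt(15), so the residue is (1029/117760)*sqrt(15).
The branch term is analytic at -5/7 + (8/21)*sqrt(15) and contributes nothing to the residue; only the rational part matters.
The factor λ**2 + 10*λ/7 - 5/3 splits as (λ - a)(λ - a') with a = -5/7 + (8/21)*sqrt(15), a' = -5/7 - (8/21)*sqrt(15). At the order-2 pole a set g(λ) = (λ - a)^2*(rational part) = [10/23] / (λ - a')^2.
Order-2 pole: residue = g'(a); g'(-5/7 + (8/21)*sqrt(15)) = -(1029/117760)*sqrt(15), so the residue is -(1029/117760)*sqrt(15).
List the singular points by increasing real part (a conjugate pair: the negative imaginary part first).

Radius of convergence at 0: -5/7 + (8/21)*sqrt(15).
At -5/7 - (8/21)*sqrt(15): a pole of order 2; residue (1029/117760)*sqrt(15).
At -5/7 + (8/21)*sqrt(15): a pole of order 2; residue -(1029/117760)*sqrt(15).
At 11/7: an algebraic (square-root) branch point.


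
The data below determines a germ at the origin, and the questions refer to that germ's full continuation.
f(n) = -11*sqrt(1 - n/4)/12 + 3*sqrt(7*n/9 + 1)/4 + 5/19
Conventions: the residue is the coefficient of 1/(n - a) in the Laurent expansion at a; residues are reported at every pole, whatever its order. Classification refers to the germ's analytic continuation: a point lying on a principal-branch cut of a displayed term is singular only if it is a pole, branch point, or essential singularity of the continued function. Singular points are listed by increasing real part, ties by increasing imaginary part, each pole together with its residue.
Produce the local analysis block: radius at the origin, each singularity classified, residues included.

Branch term (-11/12)*sqrt(1 - n/(4)): its argument vanishes at n = 4, a square-root branch point, modulus 4.
Branch term (3/4)*sqrt(1 - n/(-9/7)): its argument vanishes at n = -9/7, a square-root branch point, modulus 9/7.
The radius of convergence is the smallest modulus among the singular points: 9/7.
List the singular points by increasing real part (a conjugate pair: the negative imaginary part first).

Radius of convergence at 0: 9/7.
At -9/7: an algebraic (square-root) branch point.
At 4: an algebraic (square-root) branch point.
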